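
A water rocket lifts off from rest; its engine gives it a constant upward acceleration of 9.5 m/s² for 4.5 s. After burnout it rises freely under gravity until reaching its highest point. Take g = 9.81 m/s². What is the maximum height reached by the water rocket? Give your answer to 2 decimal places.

Phase 1 (powered ascent): v₀ = 0 m/s, a = 9.5 m/s².
v = v₀ + at = 0 + (9.5)(4.5) = 42.8 m/s
Δx = v₀t + ½at² = 0·4.5 + 0.5·9.5·4.5² = 96.2 m

Phase 2 (coasting upward): v₀ = 42.8 m/s, a = -9.81 m/s².
v = v₀ + at → t = (0 − 42.8) / -9.81 = 4.36 s
v² = v₀² + 2aΔx → Δx = (0² − 42.8²)/(2·-9.81) = 93.1 m
Maximum height = 96.2 + 93.1 = 189 m

189.34 m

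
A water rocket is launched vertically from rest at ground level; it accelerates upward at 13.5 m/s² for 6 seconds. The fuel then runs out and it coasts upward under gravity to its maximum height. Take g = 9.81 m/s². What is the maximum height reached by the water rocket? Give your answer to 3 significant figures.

Phase 1 (powered ascent): v₀ = 0 m/s, a = 13.5 m/s².
v = v₀ + at = 0 + (13.5)(6) = 81.0 m/s
Δx = v₀t + ½at² = 0·6 + 0.5·13.5·6² = 243 m

Phase 2 (coasting upward): v₀ = 81.0 m/s, a = -9.81 m/s².
v = v₀ + at → t = (0 − 81.0) / -9.81 = 8.26 s
v² = v₀² + 2aΔx → Δx = (0² − 81.0²)/(2·-9.81) = 334 m
Maximum height = 243 + 334 = 577 m

577 m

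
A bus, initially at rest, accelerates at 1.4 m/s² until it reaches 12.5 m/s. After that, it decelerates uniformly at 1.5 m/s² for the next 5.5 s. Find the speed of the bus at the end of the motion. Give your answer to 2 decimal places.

Phase 1 (accelerating): v₀ = 0 m/s, a = 1.4 m/s².
v = v₀ + at → t = (12.5 − 0) / 1.4 = 8.93 s
v² = v₀² + 2aΔx → Δx = (12.5² − 0²)/(2·1.4) = 55.8 m

Phase 2 (decelerating): v₀ = 12.5 m/s, a = -1.5 m/s².
v = v₀ + at = 12.5 + (-1.5)(5.5) = 4.25 m/s
Δx = v₀t + ½at² = 12.5·5.5 + 0.5·-1.5·5.5² = 46.1 m
Final speed = 4.25 m/s

4.25 m/s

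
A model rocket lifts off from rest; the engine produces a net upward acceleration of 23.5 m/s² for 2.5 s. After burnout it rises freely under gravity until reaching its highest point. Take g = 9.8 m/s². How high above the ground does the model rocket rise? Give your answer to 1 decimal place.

249.5 m

Phase 1 (powered ascent): v₀ = 0 m/s, a = 23.5 m/s².
v = v₀ + at = 0 + (23.5)(2.5) = 58.8 m/s
Δx = v₀t + ½at² = 0·2.5 + 0.5·23.5·2.5² = 73.4 m

Phase 2 (coasting upward): v₀ = 58.8 m/s, a = -9.8 m/s².
v = v₀ + at → t = (0 − 58.8) / -9.8 = 5.99 s
v² = v₀² + 2aΔx → Δx = (0² − 58.8²)/(2·-9.8) = 176 m
Maximum height = 73.4 + 176 = 250 m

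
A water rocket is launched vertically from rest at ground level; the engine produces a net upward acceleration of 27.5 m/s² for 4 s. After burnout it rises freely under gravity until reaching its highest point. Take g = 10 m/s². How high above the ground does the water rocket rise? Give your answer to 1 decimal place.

Phase 1 (powered ascent): v₀ = 0 m/s, a = 27.5 m/s².
v = v₀ + at = 0 + (27.5)(4) = 110 m/s
Δx = v₀t + ½at² = 0·4 + 0.5·27.5·4² = 220 m

Phase 2 (coasting upward): v₀ = 110 m/s, a = -10 m/s².
v = v₀ + at → t = (0 − 110) / -10 = 11.0 s
v² = v₀² + 2aΔx → Δx = (0² − 110²)/(2·-10) = 605 m
Maximum height = 220 + 605 = 825 m

825.0 m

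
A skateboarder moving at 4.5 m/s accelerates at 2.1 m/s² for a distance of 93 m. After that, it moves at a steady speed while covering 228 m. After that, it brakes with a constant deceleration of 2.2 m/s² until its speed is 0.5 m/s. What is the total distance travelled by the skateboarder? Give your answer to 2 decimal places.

414.32 m

Phase 1 (accelerating): v₀ = 4.50 m/s, a = 2.1 m/s².
v² = v₀² + 2aΔx = 4.50² + 2·2.1·93 = 411 → v = 20.3 m/s
t = (v − v₀)/a = (20.3 − 4.50)/2.1 = 7.51 s

Phase 2 (constant speed): v₀ = 20.3 m/s, a = 0 m/s².
Constant speed: t = d/v = 228/20.3 = 11.2 s

Phase 3 (decelerating): v₀ = 20.3 m/s, a = -2.2 m/s².
v = v₀ + at → t = (0.5 − 20.3) / -2.2 = 8.99 s
v² = v₀² + 2aΔx → Δx = (0.5² − 20.3²)/(2·-2.2) = 93.3 m
Total distance = 93.0 + 228 + 93.3 = 414 m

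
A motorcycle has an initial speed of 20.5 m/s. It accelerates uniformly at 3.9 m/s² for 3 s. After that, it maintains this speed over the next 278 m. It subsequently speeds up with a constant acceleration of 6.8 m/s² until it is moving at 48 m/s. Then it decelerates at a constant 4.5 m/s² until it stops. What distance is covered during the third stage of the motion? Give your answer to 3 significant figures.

93.2 m

Phase 1 (accelerating): v₀ = 20.5 m/s, a = 3.9 m/s².
v = v₀ + at = 20.5 + (3.9)(3) = 32.2 m/s
Δx = v₀t + ½at² = 20.5·3 + 0.5·3.9·3² = 79.0 m

Phase 2 (constant speed): v₀ = 32.2 m/s, a = 0 m/s².
Constant speed: t = d/v = 278/32.2 = 8.63 s

Phase 3 (accelerating): v₀ = 32.2 m/s, a = 6.8 m/s².
v = v₀ + at → t = (48 − 32.2) / 6.8 = 2.32 s
v² = v₀² + 2aΔx → Δx = (48² − 32.2²)/(2·6.8) = 93.2 m
Distance in phase 3 = 93.2 m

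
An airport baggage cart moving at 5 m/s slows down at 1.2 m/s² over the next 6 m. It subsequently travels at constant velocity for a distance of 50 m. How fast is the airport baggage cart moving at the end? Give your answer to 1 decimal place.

Phase 1 (decelerating): v₀ = 5.00 m/s, a = -1.2 m/s².
v² = v₀² + 2aΔx = 5.00² + 2·-1.2·6 = 10.6 → v = 3.26 m/s
t = (v − v₀)/a = (3.26 − 5.00)/-1.2 = 1.45 s

Phase 2 (constant speed): v₀ = 3.26 m/s, a = 0 m/s².
Constant speed: t = d/v = 50/3.26 = 15.4 s
Final speed = 3.26 m/s

3.3 m/s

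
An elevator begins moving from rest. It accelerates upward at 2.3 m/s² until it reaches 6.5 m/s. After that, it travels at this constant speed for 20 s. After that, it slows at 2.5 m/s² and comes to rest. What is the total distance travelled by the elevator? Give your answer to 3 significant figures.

Phase 1 (accelerating): v₀ = 0 m/s, a = 2.3 m/s².
v = v₀ + at → t = (6.5 − 0) / 2.3 = 2.83 s
v² = v₀² + 2aΔx → Δx = (6.5² − 0²)/(2·2.3) = 9.18 m

Phase 2 (constant speed): v₀ = 6.50 m/s, a = 0 m/s².
v = v₀ + at = 6.50 + (0)(20) = 6.50 m/s
Δx = v₀t + ½at² = 6.50·20 + 0.5·0·20² = 130 m

Phase 3 (decelerating): v₀ = 6.50 m/s, a = -2.5 m/s².
v = v₀ + at → t = (0 − 6.50) / -2.5 = 2.60 s
v² = v₀² + 2aΔx → Δx = (0² − 6.50²)/(2·-2.5) = 8.45 m
Total distance = 9.18 + 130 + 8.45 = 148 m

148 m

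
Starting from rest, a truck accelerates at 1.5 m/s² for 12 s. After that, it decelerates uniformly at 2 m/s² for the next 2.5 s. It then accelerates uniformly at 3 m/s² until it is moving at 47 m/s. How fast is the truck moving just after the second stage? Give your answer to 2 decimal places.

Phase 1 (accelerating): v₀ = 0 m/s, a = 1.5 m/s².
v = v₀ + at = 0 + (1.5)(12) = 18.0 m/s
Δx = v₀t + ½at² = 0·12 + 0.5·1.5·12² = 108 m

Phase 2 (decelerating): v₀ = 18.0 m/s, a = -2 m/s².
v = v₀ + at = 18.0 + (-2)(2.5) = 13.0 m/s
Δx = v₀t + ½at² = 18.0·2.5 + 0.5·-2·2.5² = 38.8 m
Speed at end of phase 2 = 13.0 m/s

13.00 m/s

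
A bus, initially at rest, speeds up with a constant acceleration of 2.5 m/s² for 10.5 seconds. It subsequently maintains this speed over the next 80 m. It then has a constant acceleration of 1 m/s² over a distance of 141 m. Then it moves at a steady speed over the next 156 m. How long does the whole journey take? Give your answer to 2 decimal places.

Phase 1 (accelerating): v₀ = 0 m/s, a = 2.5 m/s².
v = v₀ + at = 0 + (2.5)(10.5) = 26.2 m/s
Δx = v₀t + ½at² = 0·10.5 + 0.5·2.5·10.5² = 138 m

Phase 2 (constant speed): v₀ = 26.2 m/s, a = 0 m/s².
Constant speed: t = d/v = 80/26.2 = 3.05 s

Phase 3 (accelerating): v₀ = 26.2 m/s, a = 1 m/s².
v² = v₀² + 2aΔx = 26.2² + 2·1·141 = 971 → v = 31.2 m/s
t = (v − v₀)/a = (31.2 − 26.2)/1 = 4.91 s

Phase 4 (constant speed): v₀ = 31.2 m/s, a = 0 m/s².
Constant speed: t = d/v = 156/31.2 = 5.01 s
Total time = 10.5 + 3.05 + 4.91 + 5.01 = 23.5 s

23.47 s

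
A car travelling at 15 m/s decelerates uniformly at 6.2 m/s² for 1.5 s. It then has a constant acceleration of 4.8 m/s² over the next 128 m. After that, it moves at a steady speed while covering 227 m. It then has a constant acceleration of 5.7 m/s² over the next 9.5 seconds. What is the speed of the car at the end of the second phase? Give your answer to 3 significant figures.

35.5 m/s

Phase 1 (decelerating): v₀ = 15.0 m/s, a = -6.2 m/s².
v = v₀ + at = 15.0 + (-6.2)(1.5) = 5.70 m/s
Δx = v₀t + ½at² = 15.0·1.5 + 0.5·-6.2·1.5² = 15.5 m

Phase 2 (accelerating): v₀ = 5.70 m/s, a = 4.8 m/s².
v² = v₀² + 2aΔx = 5.70² + 2·4.8·128 = 1260 → v = 35.5 m/s
t = (v − v₀)/a = (35.5 − 5.70)/4.8 = 6.21 s
Speed at end of phase 2 = 35.5 m/s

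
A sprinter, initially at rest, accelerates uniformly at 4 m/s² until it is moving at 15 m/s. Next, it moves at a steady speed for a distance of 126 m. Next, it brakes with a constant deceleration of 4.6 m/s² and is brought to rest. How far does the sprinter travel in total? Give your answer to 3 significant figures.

Phase 1 (accelerating): v₀ = 0 m/s, a = 4 m/s².
v = v₀ + at → t = (15 − 0) / 4 = 3.75 s
v² = v₀² + 2aΔx → Δx = (15² − 0²)/(2·4) = 28.1 m

Phase 2 (constant speed): v₀ = 15.0 m/s, a = 0 m/s².
Constant speed: t = d/v = 126/15.0 = 8.40 s

Phase 3 (decelerating): v₀ = 15.0 m/s, a = -4.6 m/s².
v = v₀ + at → t = (0 − 15.0) / -4.6 = 3.26 s
v² = v₀² + 2aΔx → Δx = (0² − 15.0²)/(2·-4.6) = 24.5 m
Total distance = 28.1 + 126 + 24.5 = 179 m

179 m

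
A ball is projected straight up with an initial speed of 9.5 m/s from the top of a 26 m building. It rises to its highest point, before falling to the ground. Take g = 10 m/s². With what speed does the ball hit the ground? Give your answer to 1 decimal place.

Phase 1 (rising): v₀ = 9.50 m/s, a = -10 m/s².
v = v₀ + at → t = (0 − 9.50) / -10 = 0.950 s
v² = v₀² + 2aΔx → Δx = (0² − 9.50²)/(2·-10) = 4.51 m

Phase 2 (falling): v₀ = 0 m/s, a = -10 m/s².
Falls 30.5 m from rest: t = √(2·30.5/10) = 2.47 s; v = g·t = 24.7 m/s.
Final speed = 24.7 m/s

24.7 m/s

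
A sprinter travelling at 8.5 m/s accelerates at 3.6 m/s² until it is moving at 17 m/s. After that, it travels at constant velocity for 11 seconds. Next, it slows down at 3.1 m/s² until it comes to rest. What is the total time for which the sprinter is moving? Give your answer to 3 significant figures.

18.8 s

Phase 1 (accelerating): v₀ = 8.50 m/s, a = 3.6 m/s².
v = v₀ + at → t = (17 − 8.50) / 3.6 = 2.36 s
v² = v₀² + 2aΔx → Δx = (17² − 8.50²)/(2·3.6) = 30.1 m

Phase 2 (constant speed): v₀ = 17.0 m/s, a = 0 m/s².
v = v₀ + at = 17.0 + (0)(11) = 17.0 m/s
Δx = v₀t + ½at² = 17.0·11 + 0.5·0·11² = 187 m

Phase 3 (decelerating): v₀ = 17.0 m/s, a = -3.1 m/s².
v = v₀ + at → t = (0 − 17.0) / -3.1 = 5.48 s
v² = v₀² + 2aΔx → Δx = (0² − 17.0²)/(2·-3.1) = 46.6 m
Total time = 2.36 + 11.0 + 5.48 = 18.8 s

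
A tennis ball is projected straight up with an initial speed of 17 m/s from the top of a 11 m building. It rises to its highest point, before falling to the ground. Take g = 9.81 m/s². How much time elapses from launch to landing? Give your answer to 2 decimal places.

4.02 s

Phase 1 (rising): v₀ = 17.0 m/s, a = -9.81 m/s².
v = v₀ + at → t = (0 − 17.0) / -9.81 = 1.73 s
v² = v₀² + 2aΔx → Δx = (0² − 17.0²)/(2·-9.81) = 14.7 m

Phase 2 (falling): v₀ = 0 m/s, a = -9.81 m/s².
Falls 25.7 m from rest: t = √(2·25.7/9.81) = 2.29 s; v = g·t = 22.5 m/s.
Total time = 1.73 + 2.29 = 4.02 s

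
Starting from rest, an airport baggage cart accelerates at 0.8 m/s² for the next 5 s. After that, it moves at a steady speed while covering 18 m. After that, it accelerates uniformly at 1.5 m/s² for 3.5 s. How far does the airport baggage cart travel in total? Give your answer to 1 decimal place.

51.2 m

Phase 1 (accelerating): v₀ = 0 m/s, a = 0.8 m/s².
v = v₀ + at = 0 + (0.8)(5) = 4.00 m/s
Δx = v₀t + ½at² = 0·5 + 0.5·0.8·5² = 10.0 m

Phase 2 (constant speed): v₀ = 4.00 m/s, a = 0 m/s².
Constant speed: t = d/v = 18/4.00 = 4.50 s

Phase 3 (accelerating): v₀ = 4.00 m/s, a = 1.5 m/s².
v = v₀ + at = 4.00 + (1.5)(3.5) = 9.25 m/s
Δx = v₀t + ½at² = 4.00·3.5 + 0.5·1.5·3.5² = 23.2 m
Total distance = 10.0 + 18.0 + 23.2 = 51.2 m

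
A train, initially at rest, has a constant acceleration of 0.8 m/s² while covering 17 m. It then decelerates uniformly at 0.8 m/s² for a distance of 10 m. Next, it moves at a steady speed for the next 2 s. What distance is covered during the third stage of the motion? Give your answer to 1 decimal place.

Phase 1 (accelerating): v₀ = 0 m/s, a = 0.8 m/s².
v² = v₀² + 2aΔx = 0² + 2·0.8·17 = 27.2 → v = 5.22 m/s
t = (v − v₀)/a = (5.22 − 0)/0.8 = 6.52 s

Phase 2 (decelerating): v₀ = 5.22 m/s, a = -0.8 m/s².
v² = v₀² + 2aΔx = 5.22² + 2·-0.8·10 = 11.2 → v = 3.35 m/s
t = (v − v₀)/a = (3.35 − 5.22)/-0.8 = 2.34 s

Phase 3 (constant speed): v₀ = 3.35 m/s, a = 0 m/s².
v = v₀ + at = 3.35 + (0)(2) = 3.35 m/s
Δx = v₀t + ½at² = 3.35·2 + 0.5·0·2² = 6.69 m
Distance in phase 3 = 6.69 m

6.7 m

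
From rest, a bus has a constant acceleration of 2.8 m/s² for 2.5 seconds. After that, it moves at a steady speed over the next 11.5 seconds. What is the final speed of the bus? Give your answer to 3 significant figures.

7.00 m/s

Phase 1 (accelerating): v₀ = 0 m/s, a = 2.8 m/s².
v = v₀ + at = 0 + (2.8)(2.5) = 7.00 m/s
Δx = v₀t + ½at² = 0·2.5 + 0.5·2.8·2.5² = 8.75 m

Phase 2 (constant speed): v₀ = 7.00 m/s, a = 0 m/s².
v = v₀ + at = 7.00 + (0)(11.5) = 7.00 m/s
Δx = v₀t + ½at² = 7.00·11.5 + 0.5·0·11.5² = 80.5 m
Final speed = 7.00 m/s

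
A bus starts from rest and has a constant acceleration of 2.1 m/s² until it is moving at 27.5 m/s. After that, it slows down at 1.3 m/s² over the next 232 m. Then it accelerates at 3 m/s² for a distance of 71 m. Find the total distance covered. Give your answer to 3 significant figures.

483 m

Phase 1 (accelerating): v₀ = 0 m/s, a = 2.1 m/s².
v = v₀ + at → t = (27.5 − 0) / 2.1 = 13.1 s
v² = v₀² + 2aΔx → Δx = (27.5² − 0²)/(2·2.1) = 180 m

Phase 2 (decelerating): v₀ = 27.5 m/s, a = -1.3 m/s².
v² = v₀² + 2aΔx = 27.5² + 2·-1.3·232 = 153 → v = 12.4 m/s
t = (v − v₀)/a = (12.4 − 27.5)/-1.3 = 11.6 s

Phase 3 (accelerating): v₀ = 12.4 m/s, a = 3 m/s².
v² = v₀² + 2aΔx = 12.4² + 2·3·71 = 579 → v = 24.1 m/s
t = (v − v₀)/a = (24.1 − 12.4)/3 = 3.90 s
Total distance = 180 + 232 + 71.0 = 483 m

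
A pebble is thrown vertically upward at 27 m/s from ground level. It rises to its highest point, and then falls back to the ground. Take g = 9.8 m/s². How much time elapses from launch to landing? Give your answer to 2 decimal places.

Phase 1 (rising): v₀ = 27.0 m/s, a = -9.8 m/s².
v = v₀ + at → t = (0 − 27.0) / -9.8 = 2.76 s
v² = v₀² + 2aΔx → Δx = (0² − 27.0²)/(2·-9.8) = 37.2 m

Phase 2 (falling): v₀ = 0 m/s, a = -9.8 m/s².
Falls 37.2 m from rest: t = √(2·37.2/9.8) = 2.76 s; v = g·t = 27.0 m/s.
Total time = 2.76 + 2.76 = 5.51 s

5.51 s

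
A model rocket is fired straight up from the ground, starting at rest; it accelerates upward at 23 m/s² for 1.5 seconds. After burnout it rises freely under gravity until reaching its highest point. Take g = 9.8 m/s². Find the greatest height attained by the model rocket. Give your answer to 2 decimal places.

Phase 1 (powered ascent): v₀ = 0 m/s, a = 23 m/s².
v = v₀ + at = 0 + (23)(1.5) = 34.5 m/s
Δx = v₀t + ½at² = 0·1.5 + 0.5·23·1.5² = 25.9 m

Phase 2 (coasting upward): v₀ = 34.5 m/s, a = -9.8 m/s².
v = v₀ + at → t = (0 − 34.5) / -9.8 = 3.52 s
v² = v₀² + 2aΔx → Δx = (0² − 34.5²)/(2·-9.8) = 60.7 m
Maximum height = 25.9 + 60.7 = 86.6 m

86.60 m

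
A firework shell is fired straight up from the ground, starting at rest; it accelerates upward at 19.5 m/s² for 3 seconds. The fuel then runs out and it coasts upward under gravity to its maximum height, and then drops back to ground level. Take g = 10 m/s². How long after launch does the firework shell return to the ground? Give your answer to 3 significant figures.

16.0 s

Phase 1 (powered ascent): v₀ = 0 m/s, a = 19.5 m/s².
v = v₀ + at = 0 + (19.5)(3) = 58.5 m/s
Δx = v₀t + ½at² = 0·3 + 0.5·19.5·3² = 87.8 m

Phase 2 (coasting upward): v₀ = 58.5 m/s, a = -10 m/s².
v = v₀ + at → t = (0 − 58.5) / -10 = 5.85 s
v² = v₀² + 2aΔx → Δx = (0² − 58.5²)/(2·-10) = 171 m

Phase 3 (free fall): v₀ = 0 m/s, a = -10 m/s².
Falls 259 m from rest: t = √(2·259/10) = 7.20 s; v = g·t = 72.0 m/s.
Total time = 3.00 + 5.85 + 7.20 = 16.0 s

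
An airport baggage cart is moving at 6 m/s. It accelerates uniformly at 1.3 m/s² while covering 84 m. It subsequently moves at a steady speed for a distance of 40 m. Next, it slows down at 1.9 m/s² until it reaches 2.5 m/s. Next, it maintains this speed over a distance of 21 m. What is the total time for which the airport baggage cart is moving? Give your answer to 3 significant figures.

25.6 s

Phase 1 (accelerating): v₀ = 6.00 m/s, a = 1.3 m/s².
v² = v₀² + 2aΔx = 6.00² + 2·1.3·84 = 254 → v = 15.9 m/s
t = (v − v₀)/a = (15.9 − 6.00)/1.3 = 7.65 s

Phase 2 (constant speed): v₀ = 15.9 m/s, a = 0 m/s².
Constant speed: t = d/v = 40/15.9 = 2.51 s

Phase 3 (decelerating): v₀ = 15.9 m/s, a = -1.9 m/s².
v = v₀ + at → t = (2.5 − 15.9) / -1.9 = 7.08 s
v² = v₀² + 2aΔx → Δx = (2.5² − 15.9²)/(2·-1.9) = 65.3 m

Phase 4 (constant speed): v₀ = 2.50 m/s, a = 0 m/s².
Constant speed: t = d/v = 21/2.50 = 8.40 s
Total time = 7.65 + 2.51 + 7.08 + 8.40 = 25.6 s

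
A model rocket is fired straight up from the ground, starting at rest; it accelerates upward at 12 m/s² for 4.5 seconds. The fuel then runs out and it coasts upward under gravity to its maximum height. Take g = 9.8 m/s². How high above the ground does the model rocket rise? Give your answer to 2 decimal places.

270.28 m

Phase 1 (powered ascent): v₀ = 0 m/s, a = 12 m/s².
v = v₀ + at = 0 + (12)(4.5) = 54.0 m/s
Δx = v₀t + ½at² = 0·4.5 + 0.5·12·4.5² = 122 m

Phase 2 (coasting upward): v₀ = 54.0 m/s, a = -9.8 m/s².
v = v₀ + at → t = (0 − 54.0) / -9.8 = 5.51 s
v² = v₀² + 2aΔx → Δx = (0² − 54.0²)/(2·-9.8) = 149 m
Maximum height = 122 + 149 = 270 m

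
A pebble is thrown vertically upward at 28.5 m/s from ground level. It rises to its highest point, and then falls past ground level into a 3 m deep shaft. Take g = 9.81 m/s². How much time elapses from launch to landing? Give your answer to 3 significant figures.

5.91 s

Phase 1 (rising): v₀ = 28.5 m/s, a = -9.81 m/s².
v = v₀ + at → t = (0 − 28.5) / -9.81 = 2.91 s
v² = v₀² + 2aΔx → Δx = (0² − 28.5²)/(2·-9.81) = 41.4 m

Phase 2 (falling): v₀ = 0 m/s, a = -9.81 m/s².
Falls 44.4 m from rest: t = √(2·44.4/9.81) = 3.01 s; v = g·t = 29.5 m/s.
Total time = 2.91 + 3.01 = 5.91 s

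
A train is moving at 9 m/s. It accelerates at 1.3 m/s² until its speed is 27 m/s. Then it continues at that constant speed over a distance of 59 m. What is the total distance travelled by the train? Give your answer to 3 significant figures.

Phase 1 (accelerating): v₀ = 9.00 m/s, a = 1.3 m/s².
v = v₀ + at → t = (27 − 9.00) / 1.3 = 13.8 s
v² = v₀² + 2aΔx → Δx = (27² − 9.00²)/(2·1.3) = 249 m

Phase 2 (constant speed): v₀ = 27.0 m/s, a = 0 m/s².
Constant speed: t = d/v = 59/27.0 = 2.19 s
Total distance = 249 + 59.0 = 308 m

308 m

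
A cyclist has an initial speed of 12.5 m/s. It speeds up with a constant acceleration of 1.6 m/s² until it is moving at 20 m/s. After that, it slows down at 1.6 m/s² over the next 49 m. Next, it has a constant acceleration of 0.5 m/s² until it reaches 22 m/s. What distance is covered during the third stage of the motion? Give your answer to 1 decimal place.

240.8 m

Phase 1 (accelerating): v₀ = 12.5 m/s, a = 1.6 m/s².
v = v₀ + at → t = (20 − 12.5) / 1.6 = 4.69 s
v² = v₀² + 2aΔx → Δx = (20² − 12.5²)/(2·1.6) = 76.2 m

Phase 2 (decelerating): v₀ = 20.0 m/s, a = -1.6 m/s².
v² = v₀² + 2aΔx = 20.0² + 2·-1.6·49 = 243 → v = 15.6 m/s
t = (v − v₀)/a = (15.6 − 20.0)/-1.6 = 2.75 s

Phase 3 (accelerating): v₀ = 15.6 m/s, a = 0.5 m/s².
v = v₀ + at → t = (22 − 15.6) / 0.5 = 12.8 s
v² = v₀² + 2aΔx → Δx = (22² − 15.6²)/(2·0.5) = 241 m
Distance in phase 3 = 241 m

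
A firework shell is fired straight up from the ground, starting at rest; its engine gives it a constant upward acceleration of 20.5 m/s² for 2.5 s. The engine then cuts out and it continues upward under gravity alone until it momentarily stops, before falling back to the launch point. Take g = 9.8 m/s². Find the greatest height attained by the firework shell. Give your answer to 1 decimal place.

Phase 1 (powered ascent): v₀ = 0 m/s, a = 20.5 m/s².
v = v₀ + at = 0 + (20.5)(2.5) = 51.2 m/s
Δx = v₀t + ½at² = 0·2.5 + 0.5·20.5·2.5² = 64.1 m

Phase 2 (coasting upward): v₀ = 51.2 m/s, a = -9.8 m/s².
v = v₀ + at → t = (0 − 51.2) / -9.8 = 5.23 s
v² = v₀² + 2aΔx → Δx = (0² − 51.2²)/(2·-9.8) = 134 m
Maximum height = 64.1 + 134 = 198 m

198.1 m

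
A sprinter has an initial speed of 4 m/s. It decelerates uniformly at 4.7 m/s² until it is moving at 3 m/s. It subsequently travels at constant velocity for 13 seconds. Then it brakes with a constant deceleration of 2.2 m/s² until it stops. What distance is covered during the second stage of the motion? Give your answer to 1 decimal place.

Phase 1 (decelerating): v₀ = 4.00 m/s, a = -4.7 m/s².
v = v₀ + at → t = (3 − 4.00) / -4.7 = 0.213 s
v² = v₀² + 2aΔx → Δx = (3² − 4.00²)/(2·-4.7) = 0.745 m

Phase 2 (constant speed): v₀ = 3.00 m/s, a = 0 m/s².
v = v₀ + at = 3.00 + (0)(13) = 3.00 m/s
Δx = v₀t + ½at² = 3.00·13 + 0.5·0·13² = 39.0 m
Distance in phase 2 = 39.0 m

39.0 m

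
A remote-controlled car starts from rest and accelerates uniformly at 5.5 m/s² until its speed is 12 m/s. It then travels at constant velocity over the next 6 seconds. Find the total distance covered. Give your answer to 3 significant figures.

Phase 1 (accelerating): v₀ = 0 m/s, a = 5.5 m/s².
v = v₀ + at → t = (12 − 0) / 5.5 = 2.18 s
v² = v₀² + 2aΔx → Δx = (12² − 0²)/(2·5.5) = 13.1 m

Phase 2 (constant speed): v₀ = 12.0 m/s, a = 0 m/s².
v = v₀ + at = 12.0 + (0)(6) = 12.0 m/s
Δx = v₀t + ½at² = 12.0·6 + 0.5·0·6² = 72.0 m
Total distance = 13.1 + 72.0 = 85.1 m

85.1 m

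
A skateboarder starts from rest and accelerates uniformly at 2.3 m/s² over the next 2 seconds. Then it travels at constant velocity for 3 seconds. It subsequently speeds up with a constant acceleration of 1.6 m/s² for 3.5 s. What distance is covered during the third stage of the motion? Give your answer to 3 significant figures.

25.9 m

Phase 1 (accelerating): v₀ = 0 m/s, a = 2.3 m/s².
v = v₀ + at = 0 + (2.3)(2) = 4.60 m/s
Δx = v₀t + ½at² = 0·2 + 0.5·2.3·2² = 4.60 m

Phase 2 (constant speed): v₀ = 4.60 m/s, a = 0 m/s².
v = v₀ + at = 4.60 + (0)(3) = 4.60 m/s
Δx = v₀t + ½at² = 4.60·3 + 0.5·0·3² = 13.8 m

Phase 3 (accelerating): v₀ = 4.60 m/s, a = 1.6 m/s².
v = v₀ + at = 4.60 + (1.6)(3.5) = 10.2 m/s
Δx = v₀t + ½at² = 4.60·3.5 + 0.5·1.6·3.5² = 25.9 m
Distance in phase 3 = 25.9 m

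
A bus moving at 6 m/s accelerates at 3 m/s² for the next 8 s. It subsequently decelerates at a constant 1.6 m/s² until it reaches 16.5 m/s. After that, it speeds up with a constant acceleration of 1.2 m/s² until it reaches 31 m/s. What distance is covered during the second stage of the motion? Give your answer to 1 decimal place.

196.2 m

Phase 1 (accelerating): v₀ = 6.00 m/s, a = 3 m/s².
v = v₀ + at = 6.00 + (3)(8) = 30.0 m/s
Δx = v₀t + ½at² = 6.00·8 + 0.5·3·8² = 144 m

Phase 2 (decelerating): v₀ = 30.0 m/s, a = -1.6 m/s².
v = v₀ + at → t = (16.5 − 30.0) / -1.6 = 8.44 s
v² = v₀² + 2aΔx → Δx = (16.5² − 30.0²)/(2·-1.6) = 196 m
Distance in phase 2 = 196 m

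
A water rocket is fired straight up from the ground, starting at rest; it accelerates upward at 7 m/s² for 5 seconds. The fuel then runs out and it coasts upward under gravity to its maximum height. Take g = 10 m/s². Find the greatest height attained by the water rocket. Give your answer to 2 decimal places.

Phase 1 (powered ascent): v₀ = 0 m/s, a = 7 m/s².
v = v₀ + at = 0 + (7)(5) = 35.0 m/s
Δx = v₀t + ½at² = 0·5 + 0.5·7·5² = 87.5 m

Phase 2 (coasting upward): v₀ = 35.0 m/s, a = -10 m/s².
v = v₀ + at → t = (0 − 35.0) / -10 = 3.50 s
v² = v₀² + 2aΔx → Δx = (0² − 35.0²)/(2·-10) = 61.2 m
Maximum height = 87.5 + 61.2 = 149 m

148.75 m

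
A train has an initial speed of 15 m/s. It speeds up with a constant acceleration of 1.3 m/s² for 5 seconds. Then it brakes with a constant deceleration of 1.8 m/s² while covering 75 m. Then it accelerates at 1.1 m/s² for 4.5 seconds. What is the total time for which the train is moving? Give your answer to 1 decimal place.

Phase 1 (accelerating): v₀ = 15.0 m/s, a = 1.3 m/s².
v = v₀ + at = 15.0 + (1.3)(5) = 21.5 m/s
Δx = v₀t + ½at² = 15.0·5 + 0.5·1.3·5² = 91.2 m

Phase 2 (decelerating): v₀ = 21.5 m/s, a = -1.8 m/s².
v² = v₀² + 2aΔx = 21.5² + 2·-1.8·75 = 192 → v = 13.9 m/s
t = (v − v₀)/a = (13.9 − 21.5)/-1.8 = 4.24 s

Phase 3 (accelerating): v₀ = 13.9 m/s, a = 1.1 m/s².
v = v₀ + at = 13.9 + (1.1)(4.5) = 18.8 m/s
Δx = v₀t + ½at² = 13.9·4.5 + 0.5·1.1·4.5² = 73.5 m
Total time = 5.00 + 4.24 + 4.50 = 13.7 s

13.7 s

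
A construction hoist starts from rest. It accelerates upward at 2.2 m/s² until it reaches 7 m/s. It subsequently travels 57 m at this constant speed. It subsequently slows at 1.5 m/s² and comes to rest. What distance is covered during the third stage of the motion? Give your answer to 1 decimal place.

Phase 1 (accelerating): v₀ = 0 m/s, a = 2.2 m/s².
v = v₀ + at → t = (7 − 0) / 2.2 = 3.18 s
v² = v₀² + 2aΔx → Δx = (7² − 0²)/(2·2.2) = 11.1 m

Phase 2 (constant speed): v₀ = 7.00 m/s, a = 0 m/s².
Constant speed: t = d/v = 57/7.00 = 8.14 s

Phase 3 (decelerating): v₀ = 7.00 m/s, a = -1.5 m/s².
v = v₀ + at → t = (0 − 7.00) / -1.5 = 4.67 s
v² = v₀² + 2aΔx → Δx = (0² − 7.00²)/(2·-1.5) = 16.3 m
Distance in phase 3 = 16.3 m

16.3 m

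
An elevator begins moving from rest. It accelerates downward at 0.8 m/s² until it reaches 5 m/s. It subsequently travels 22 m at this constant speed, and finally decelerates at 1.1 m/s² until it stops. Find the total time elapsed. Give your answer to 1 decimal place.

Phase 1 (accelerating): v₀ = 0 m/s, a = 0.8 m/s².
v = v₀ + at → t = (5 − 0) / 0.8 = 6.25 s
v² = v₀² + 2aΔx → Δx = (5² − 0²)/(2·0.8) = 15.6 m

Phase 2 (constant speed): v₀ = 5.00 m/s, a = 0 m/s².
Constant speed: t = d/v = 22/5.00 = 4.40 s

Phase 3 (decelerating): v₀ = 5.00 m/s, a = -1.1 m/s².
v = v₀ + at → t = (0 − 5.00) / -1.1 = 4.55 s
v² = v₀² + 2aΔx → Δx = (0² − 5.00²)/(2·-1.1) = 11.4 m
Total time = 6.25 + 4.40 + 4.55 = 15.2 s

15.2 s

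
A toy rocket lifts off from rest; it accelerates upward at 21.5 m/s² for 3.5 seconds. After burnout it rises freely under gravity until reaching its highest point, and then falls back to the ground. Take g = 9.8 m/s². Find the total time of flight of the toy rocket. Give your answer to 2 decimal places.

Phase 1 (powered ascent): v₀ = 0 m/s, a = 21.5 m/s².
v = v₀ + at = 0 + (21.5)(3.5) = 75.2 m/s
Δx = v₀t + ½at² = 0·3.5 + 0.5·21.5·3.5² = 132 m

Phase 2 (coasting upward): v₀ = 75.2 m/s, a = -9.8 m/s².
v = v₀ + at → t = (0 − 75.2) / -9.8 = 7.68 s
v² = v₀² + 2aΔx → Δx = (0² − 75.2²)/(2·-9.8) = 289 m

Phase 3 (free fall): v₀ = 0 m/s, a = -9.8 m/s².
Falls 421 m from rest: t = √(2·421/9.8) = 9.26 s; v = g·t = 90.8 m/s.
Total time = 3.50 + 7.68 + 9.26 = 20.4 s

20.44 s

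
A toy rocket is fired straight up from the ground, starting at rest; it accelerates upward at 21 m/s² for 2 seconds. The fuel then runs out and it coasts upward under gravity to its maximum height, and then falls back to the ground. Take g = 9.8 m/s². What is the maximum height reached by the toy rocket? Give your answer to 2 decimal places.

Phase 1 (powered ascent): v₀ = 0 m/s, a = 21 m/s².
v = v₀ + at = 0 + (21)(2) = 42.0 m/s
Δx = v₀t + ½at² = 0·2 + 0.5·21·2² = 42.0 m

Phase 2 (coasting upward): v₀ = 42.0 m/s, a = -9.8 m/s².
v = v₀ + at → t = (0 − 42.0) / -9.8 = 4.29 s
v² = v₀² + 2aΔx → Δx = (0² − 42.0²)/(2·-9.8) = 90.0 m
Maximum height = 42.0 + 90.0 = 132 m

132.00 m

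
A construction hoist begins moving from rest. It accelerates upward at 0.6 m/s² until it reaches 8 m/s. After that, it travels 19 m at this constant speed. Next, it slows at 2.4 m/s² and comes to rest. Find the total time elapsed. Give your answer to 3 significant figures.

19.0 s

Phase 1 (accelerating): v₀ = 0 m/s, a = 0.6 m/s².
v = v₀ + at → t = (8 − 0) / 0.6 = 13.3 s
v² = v₀² + 2aΔx → Δx = (8² − 0²)/(2·0.6) = 53.3 m

Phase 2 (constant speed): v₀ = 8.00 m/s, a = 0 m/s².
Constant speed: t = d/v = 19/8.00 = 2.38 s

Phase 3 (decelerating): v₀ = 8.00 m/s, a = -2.4 m/s².
v = v₀ + at → t = (0 − 8.00) / -2.4 = 3.33 s
v² = v₀² + 2aΔx → Δx = (0² − 8.00²)/(2·-2.4) = 13.3 m
Total time = 13.3 + 2.38 + 3.33 = 19.0 s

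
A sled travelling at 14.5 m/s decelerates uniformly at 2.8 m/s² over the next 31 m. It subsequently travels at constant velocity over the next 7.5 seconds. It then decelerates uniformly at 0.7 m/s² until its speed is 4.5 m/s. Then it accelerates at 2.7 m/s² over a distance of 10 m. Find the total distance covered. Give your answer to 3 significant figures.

98.1 m

Phase 1 (decelerating): v₀ = 14.5 m/s, a = -2.8 m/s².
v² = v₀² + 2aΔx = 14.5² + 2·-2.8·31 = 36.7 → v = 6.05 m/s
t = (v − v₀)/a = (6.05 − 14.5)/-2.8 = 3.02 s

Phase 2 (constant speed): v₀ = 6.05 m/s, a = 0 m/s².
v = v₀ + at = 6.05 + (0)(7.5) = 6.05 m/s
Δx = v₀t + ½at² = 6.05·7.5 + 0.5·0·7.5² = 45.4 m

Phase 3 (decelerating): v₀ = 6.05 m/s, a = -0.7 m/s².
v = v₀ + at → t = (4.5 − 6.05) / -0.7 = 2.22 s
v² = v₀² + 2aΔx → Δx = (4.5² − 6.05²)/(2·-0.7) = 11.7 m

Phase 4 (accelerating): v₀ = 4.50 m/s, a = 2.7 m/s².
v² = v₀² + 2aΔx = 4.50² + 2·2.7·10 = 74.2 → v = 8.62 m/s
t = (v − v₀)/a = (8.62 − 4.50)/2.7 = 1.52 s
Total distance = 31.0 + 45.4 + 11.7 + 10.0 = 98.1 m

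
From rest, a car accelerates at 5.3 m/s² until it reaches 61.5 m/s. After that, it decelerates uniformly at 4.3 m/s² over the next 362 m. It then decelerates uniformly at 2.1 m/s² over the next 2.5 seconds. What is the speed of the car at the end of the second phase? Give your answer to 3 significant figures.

Phase 1 (accelerating): v₀ = 0 m/s, a = 5.3 m/s².
v = v₀ + at → t = (61.5 − 0) / 5.3 = 11.6 s
v² = v₀² + 2aΔx → Δx = (61.5² − 0²)/(2·5.3) = 357 m

Phase 2 (decelerating): v₀ = 61.5 m/s, a = -4.3 m/s².
v² = v₀² + 2aΔx = 61.5² + 2·-4.3·362 = 669 → v = 25.9 m/s
t = (v − v₀)/a = (25.9 − 61.5)/-4.3 = 8.29 s
Speed at end of phase 2 = 25.9 m/s

25.9 m/s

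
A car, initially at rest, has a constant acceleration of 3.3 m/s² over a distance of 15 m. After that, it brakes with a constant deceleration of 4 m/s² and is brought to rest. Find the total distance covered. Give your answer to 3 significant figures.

Phase 1 (accelerating): v₀ = 0 m/s, a = 3.3 m/s².
v² = v₀² + 2aΔx = 0² + 2·3.3·15 = 99.0 → v = 9.95 m/s
t = (v − v₀)/a = (9.95 − 0)/3.3 = 3.02 s

Phase 2 (decelerating): v₀ = 9.95 m/s, a = -4 m/s².
v = v₀ + at → t = (0 − 9.95) / -4 = 2.49 s
v² = v₀² + 2aΔx → Δx = (0² − 9.95²)/(2·-4) = 12.4 m
Total distance = 15.0 + 12.4 = 27.4 m

27.4 m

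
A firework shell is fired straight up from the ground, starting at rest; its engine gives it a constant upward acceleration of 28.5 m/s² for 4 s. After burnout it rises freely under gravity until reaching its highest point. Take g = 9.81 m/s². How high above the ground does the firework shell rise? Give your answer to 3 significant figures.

890 m

Phase 1 (powered ascent): v₀ = 0 m/s, a = 28.5 m/s².
v = v₀ + at = 0 + (28.5)(4) = 114 m/s
Δx = v₀t + ½at² = 0·4 + 0.5·28.5·4² = 228 m

Phase 2 (coasting upward): v₀ = 114 m/s, a = -9.81 m/s².
v = v₀ + at → t = (0 − 114) / -9.81 = 11.6 s
v² = v₀² + 2aΔx → Δx = (0² − 114²)/(2·-9.81) = 662 m
Maximum height = 228 + 662 = 890 m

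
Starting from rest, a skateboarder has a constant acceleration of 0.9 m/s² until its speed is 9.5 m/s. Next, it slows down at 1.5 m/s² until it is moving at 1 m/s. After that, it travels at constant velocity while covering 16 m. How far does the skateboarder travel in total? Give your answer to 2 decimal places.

95.89 m

Phase 1 (accelerating): v₀ = 0 m/s, a = 0.9 m/s².
v = v₀ + at → t = (9.5 − 0) / 0.9 = 10.6 s
v² = v₀² + 2aΔx → Δx = (9.5² − 0²)/(2·0.9) = 50.1 m

Phase 2 (decelerating): v₀ = 9.50 m/s, a = -1.5 m/s².
v = v₀ + at → t = (1 − 9.50) / -1.5 = 5.67 s
v² = v₀² + 2aΔx → Δx = (1² − 9.50²)/(2·-1.5) = 29.8 m

Phase 3 (constant speed): v₀ = 1.00 m/s, a = 0 m/s².
Constant speed: t = d/v = 16/1.00 = 16.0 s
Total distance = 50.1 + 29.8 + 16.0 = 95.9 m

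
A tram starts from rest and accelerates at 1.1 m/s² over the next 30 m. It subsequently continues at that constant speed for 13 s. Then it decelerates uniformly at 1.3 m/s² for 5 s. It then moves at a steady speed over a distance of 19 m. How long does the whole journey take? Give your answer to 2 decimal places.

37.08 s

Phase 1 (accelerating): v₀ = 0 m/s, a = 1.1 m/s².
v² = v₀² + 2aΔx = 0² + 2·1.1·30 = 66.0 → v = 8.12 m/s
t = (v − v₀)/a = (8.12 − 0)/1.1 = 7.39 s

Phase 2 (constant speed): v₀ = 8.12 m/s, a = 0 m/s².
v = v₀ + at = 8.12 + (0)(13) = 8.12 m/s
Δx = v₀t + ½at² = 8.12·13 + 0.5·0·13² = 106 m

Phase 3 (decelerating): v₀ = 8.12 m/s, a = -1.3 m/s².
v = v₀ + at = 8.12 + (-1.3)(5) = 1.62 m/s
Δx = v₀t + ½at² = 8.12·5 + 0.5·-1.3·5² = 24.4 m

Phase 4 (constant speed): v₀ = 1.62 m/s, a = 0 m/s².
Constant speed: t = d/v = 19/1.62 = 11.7 s
Total time = 7.39 + 13.0 + 5.00 + 11.7 = 37.1 s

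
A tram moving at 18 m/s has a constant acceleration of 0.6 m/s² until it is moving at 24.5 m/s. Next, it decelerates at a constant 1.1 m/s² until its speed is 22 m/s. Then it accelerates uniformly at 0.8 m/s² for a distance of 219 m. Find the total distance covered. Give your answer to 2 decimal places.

502.05 m

Phase 1 (accelerating): v₀ = 18.0 m/s, a = 0.6 m/s².
v = v₀ + at → t = (24.5 − 18.0) / 0.6 = 10.8 s
v² = v₀² + 2aΔx → Δx = (24.5² − 18.0²)/(2·0.6) = 230 m

Phase 2 (decelerating): v₀ = 24.5 m/s, a = -1.1 m/s².
v = v₀ + at → t = (22 − 24.5) / -1.1 = 2.27 s
v² = v₀² + 2aΔx → Δx = (22² − 24.5²)/(2·-1.1) = 52.8 m

Phase 3 (accelerating): v₀ = 22.0 m/s, a = 0.8 m/s².
v² = v₀² + 2aΔx = 22.0² + 2·0.8·219 = 834 → v = 28.9 m/s
t = (v − v₀)/a = (28.9 − 22.0)/0.8 = 8.61 s
Total distance = 230 + 52.8 + 219 = 502 m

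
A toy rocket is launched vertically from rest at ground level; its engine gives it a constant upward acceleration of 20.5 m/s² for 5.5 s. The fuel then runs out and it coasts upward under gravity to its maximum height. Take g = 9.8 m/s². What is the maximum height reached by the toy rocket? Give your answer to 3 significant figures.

Phase 1 (powered ascent): v₀ = 0 m/s, a = 20.5 m/s².
v = v₀ + at = 0 + (20.5)(5.5) = 113 m/s
Δx = v₀t + ½at² = 0·5.5 + 0.5·20.5·5.5² = 310 m

Phase 2 (coasting upward): v₀ = 113 m/s, a = -9.8 m/s².
v = v₀ + at → t = (0 − 113) / -9.8 = 11.5 s
v² = v₀² + 2aΔx → Δx = (0² − 113²)/(2·-9.8) = 649 m
Maximum height = 310 + 649 = 959 m

959 m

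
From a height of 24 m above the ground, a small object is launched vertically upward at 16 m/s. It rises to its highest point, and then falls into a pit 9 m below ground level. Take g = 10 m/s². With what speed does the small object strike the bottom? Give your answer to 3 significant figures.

30.3 m/s

Phase 1 (rising): v₀ = 16.0 m/s, a = -10 m/s².
v = v₀ + at → t = (0 − 16.0) / -10 = 1.60 s
v² = v₀² + 2aΔx → Δx = (0² − 16.0²)/(2·-10) = 12.8 m

Phase 2 (falling): v₀ = 0 m/s, a = -10 m/s².
Falls 45.8 m from rest: t = √(2·45.8/10) = 3.03 s; v = g·t = 30.3 m/s.
Final speed = 30.3 m/s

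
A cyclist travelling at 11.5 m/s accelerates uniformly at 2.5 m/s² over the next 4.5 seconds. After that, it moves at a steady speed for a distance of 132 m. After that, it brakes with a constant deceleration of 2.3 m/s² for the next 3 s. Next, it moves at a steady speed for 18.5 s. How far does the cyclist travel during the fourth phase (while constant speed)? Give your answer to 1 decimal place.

293.2 m

Phase 1 (accelerating): v₀ = 11.5 m/s, a = 2.5 m/s².
v = v₀ + at = 11.5 + (2.5)(4.5) = 22.8 m/s
Δx = v₀t + ½at² = 11.5·4.5 + 0.5·2.5·4.5² = 77.1 m

Phase 2 (constant speed): v₀ = 22.8 m/s, a = 0 m/s².
Constant speed: t = d/v = 132/22.8 = 5.80 s

Phase 3 (decelerating): v₀ = 22.8 m/s, a = -2.3 m/s².
v = v₀ + at = 22.8 + (-2.3)(3) = 15.9 m/s
Δx = v₀t + ½at² = 22.8·3 + 0.5·-2.3·3² = 57.9 m

Phase 4 (constant speed): v₀ = 15.9 m/s, a = 0 m/s².
v = v₀ + at = 15.9 + (0)(18.5) = 15.9 m/s
Δx = v₀t + ½at² = 15.9·18.5 + 0.5·0·18.5² = 293 m
Distance in phase 4 = 293 m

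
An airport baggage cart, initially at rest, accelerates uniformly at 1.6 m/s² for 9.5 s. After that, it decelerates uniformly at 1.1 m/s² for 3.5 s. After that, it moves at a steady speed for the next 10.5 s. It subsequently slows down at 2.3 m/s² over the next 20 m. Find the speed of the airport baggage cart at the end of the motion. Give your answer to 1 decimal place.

Phase 1 (accelerating): v₀ = 0 m/s, a = 1.6 m/s².
v = v₀ + at = 0 + (1.6)(9.5) = 15.2 m/s
Δx = v₀t + ½at² = 0·9.5 + 0.5·1.6·9.5² = 72.2 m

Phase 2 (decelerating): v₀ = 15.2 m/s, a = -1.1 m/s².
v = v₀ + at = 15.2 + (-1.1)(3.5) = 11.4 m/s
Δx = v₀t + ½at² = 15.2·3.5 + 0.5·-1.1·3.5² = 46.5 m

Phase 3 (constant speed): v₀ = 11.4 m/s, a = 0 m/s².
v = v₀ + at = 11.4 + (0)(10.5) = 11.4 m/s
Δx = v₀t + ½at² = 11.4·10.5 + 0.5·0·10.5² = 119 m

Phase 4 (decelerating): v₀ = 11.4 m/s, a = -2.3 m/s².
v² = v₀² + 2aΔx = 11.4² + 2·-2.3·20 = 36.8 → v = 6.07 m/s
t = (v − v₀)/a = (6.07 − 11.4)/-2.3 = 2.30 s
Final speed = 6.07 m/s

6.1 m/s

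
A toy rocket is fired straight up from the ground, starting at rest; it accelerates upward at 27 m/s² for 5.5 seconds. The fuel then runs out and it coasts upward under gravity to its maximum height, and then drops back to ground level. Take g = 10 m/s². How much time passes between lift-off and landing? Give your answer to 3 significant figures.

37.7 s

Phase 1 (powered ascent): v₀ = 0 m/s, a = 27 m/s².
v = v₀ + at = 0 + (27)(5.5) = 148 m/s
Δx = v₀t + ½at² = 0·5.5 + 0.5·27·5.5² = 408 m

Phase 2 (coasting upward): v₀ = 148 m/s, a = -10 m/s².
v = v₀ + at → t = (0 − 148) / -10 = 14.8 s
v² = v₀² + 2aΔx → Δx = (0² − 148²)/(2·-10) = 1100 m

Phase 3 (free fall): v₀ = 0 m/s, a = -10 m/s².
Falls 1510 m from rest: t = √(2·1510/10) = 17.4 s; v = g·t = 174 m/s.
Total time = 5.50 + 14.8 + 17.4 = 37.7 s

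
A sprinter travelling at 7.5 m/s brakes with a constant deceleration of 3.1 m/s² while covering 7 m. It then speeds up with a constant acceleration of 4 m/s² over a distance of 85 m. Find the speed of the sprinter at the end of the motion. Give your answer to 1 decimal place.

Phase 1 (decelerating): v₀ = 7.50 m/s, a = -3.1 m/s².
v² = v₀² + 2aΔx = 7.50² + 2·-3.1·7 = 12.9 → v = 3.58 m/s
t = (v − v₀)/a = (3.58 − 7.50)/-3.1 = 1.26 s

Phase 2 (accelerating): v₀ = 3.58 m/s, a = 4 m/s².
v² = v₀² + 2aΔx = 3.58² + 2·4·85 = 693 → v = 26.3 m/s
t = (v − v₀)/a = (26.3 − 3.58)/4 = 5.68 s
Final speed = 26.3 m/s

26.3 m/s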